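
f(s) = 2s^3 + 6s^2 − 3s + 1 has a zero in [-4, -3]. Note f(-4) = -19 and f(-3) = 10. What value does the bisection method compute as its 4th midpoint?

-3.4375

midpoint -3.5: f = -0.75 < 0 → [-3.5, -3]
midpoint -3.25: f = 5.46875 > 0 → [-3.5, -3.25]
midpoint -3.375: f = 2.582031 > 0 → [-3.5, -3.375]
midpoint -3.4375: f = 0.9731 > 0 → [-3.5, -3.4375]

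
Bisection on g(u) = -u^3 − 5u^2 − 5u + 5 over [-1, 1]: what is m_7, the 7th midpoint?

g(0) = 5 > 0, so the root lies in [0, 1]
g(0.5) = 1.125 > 0, so the root lies in [0.5, 1]
g(0.75) = -1.984375 < 0, so the root lies in [0.5, 0.75]
g(0.625) = -0.3223 < 0, so the root lies in [0.5, 0.625]
g(0.5625) = 0.4275 > 0, so the root lies in [0.5625, 0.625]
g(0.59375) = 0.0592 > 0, so the root lies in [0.59375, 0.625]
g(0.609375) = -0.1298 < 0, so the root lies in [0.59375, 0.609375]

0.609375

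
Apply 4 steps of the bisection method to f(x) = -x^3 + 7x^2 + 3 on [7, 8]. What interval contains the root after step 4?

[7, 7.0625]

m = 7.5, f(m) = -25.125 (−); new bracket [7, 7.5]
m = 7.25, f(m) = -10.140625 (−); new bracket [7, 7.25]
m = 7.125, f(m) = -3.345703 (−); new bracket [7, 7.125]
m = 7.0625, f(m) = -0.1174 (−); new bracket [7, 7.0625]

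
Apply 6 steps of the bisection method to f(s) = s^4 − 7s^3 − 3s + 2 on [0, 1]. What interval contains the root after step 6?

m = 0.5, f(m) = -0.3125 (−); new bracket [0, 0.5]
m = 0.25, f(m) = 1.144531 (+); new bracket [0.25, 0.5]
m = 0.375, f(m) = 0.525635 (+); new bracket [0.375, 0.5]
m = 0.4375, f(m) = 0.138 (+); new bracket [0.4375, 0.5]
m = 0.46875, f(m) = -0.0789 (−); new bracket [0.4375, 0.46875]
m = 0.453125, f(m) = 0.0315 (+); new bracket [0.453125, 0.46875]

[0.453125, 0.46875]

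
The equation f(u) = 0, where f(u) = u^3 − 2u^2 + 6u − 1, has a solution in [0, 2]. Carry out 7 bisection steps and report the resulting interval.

midpoint 1: f = 4 > 0 → [0, 1]
midpoint 0.5: f = 1.625 > 0 → [0, 0.5]
midpoint 0.25: f = 0.390625 > 0 → [0, 0.25]
midpoint 0.125: f = -0.2793 < 0 → [0.125, 0.25]
midpoint 0.1875: f = 0.0613 > 0 → [0.125, 0.1875]
midpoint 0.15625: f = -0.1075 < 0 → [0.15625, 0.1875]
midpoint 0.171875: f = -0.0228 < 0 → [0.171875, 0.1875]

[0.171875, 0.1875]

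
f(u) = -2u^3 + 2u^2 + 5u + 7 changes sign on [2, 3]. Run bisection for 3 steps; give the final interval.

[2.5, 2.625]

m = 2.5, f(m) = 0.75 (+); new bracket [2.5, 3]
m = 2.75, f(m) = -5.71875 (−); new bracket [2.5, 2.75]
m = 2.625, f(m) = -2.269531 (−); new bracket [2.5, 2.625]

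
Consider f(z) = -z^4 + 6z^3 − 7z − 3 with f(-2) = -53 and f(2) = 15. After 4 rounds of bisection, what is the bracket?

[1.25, 1.5]

f(0) = -3 < 0, so the root lies in [0, 2]
f(1) = -5 < 0, so the root lies in [1, 2]
f(1.5) = 1.6875 > 0, so the root lies in [1, 1.5]
f(1.25) = -2.4727 < 0, so the root lies in [1.25, 1.5]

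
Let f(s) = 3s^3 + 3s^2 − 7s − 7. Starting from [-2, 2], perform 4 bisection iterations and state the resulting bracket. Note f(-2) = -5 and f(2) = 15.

[1.5, 1.75]

midpoint 0: f = -7 < 0 → [0, 2]
midpoint 1: f = -8 < 0 → [1, 2]
midpoint 1.5: f = -0.625 < 0 → [1.5, 2]
midpoint 1.75: f = 6.0156 > 0 → [1.5, 1.75]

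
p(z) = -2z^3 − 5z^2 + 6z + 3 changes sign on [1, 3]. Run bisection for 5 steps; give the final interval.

[1.125, 1.1875]

p(2) = -21 < 0, so the root lies in [1, 2]
p(1.5) = -6 < 0, so the root lies in [1, 1.5]
p(1.25) = -1.21875 < 0, so the root lies in [1, 1.25]
p(1.125) = 0.5742 > 0, so the root lies in [1.125, 1.25]
p(1.1875) = -0.2749 < 0, so the root lies in [1.125, 1.1875]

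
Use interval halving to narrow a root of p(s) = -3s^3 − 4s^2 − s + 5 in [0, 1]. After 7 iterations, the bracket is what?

[0.8046875, 0.8125]

s = 0.5 gives p = 3.125, positive; keep [0.5, 1]
s = 0.75 gives p = 0.734375, positive; keep [0.75, 1]
s = 0.875 gives p = -0.947266, negative; keep [0.75, 0.875]
s = 0.8125 gives p = -0.0623, negative; keep [0.75, 0.8125]
s = 0.78125 gives p = 0.3468, positive; keep [0.78125, 0.8125]
s = 0.796875 gives p = 0.145, positive; keep [0.796875, 0.8125]
s = 0.8046875 gives p = 0.0421, positive; keep [0.8046875, 0.8125]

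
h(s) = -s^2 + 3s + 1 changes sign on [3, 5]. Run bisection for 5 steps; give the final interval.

[3.25, 3.3125]

s = 4 gives h = -3, negative; keep [3, 4]
s = 3.5 gives h = -0.75, negative; keep [3, 3.5]
s = 3.25 gives h = 0.1875, positive; keep [3.25, 3.5]
s = 3.375 gives h = -0.2656, negative; keep [3.25, 3.375]
s = 3.3125 gives h = -0.0352, negative; keep [3.25, 3.3125]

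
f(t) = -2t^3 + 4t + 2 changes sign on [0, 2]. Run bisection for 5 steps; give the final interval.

midpoint 1: f = 4 > 0 → [1, 2]
midpoint 1.5: f = 1.25 > 0 → [1.5, 2]
midpoint 1.75: f = -1.71875 < 0 → [1.5, 1.75]
midpoint 1.625: f = -0.082 < 0 → [1.5, 1.625]
midpoint 1.5625: f = 0.6206 > 0 → [1.5625, 1.625]

[1.5625, 1.625]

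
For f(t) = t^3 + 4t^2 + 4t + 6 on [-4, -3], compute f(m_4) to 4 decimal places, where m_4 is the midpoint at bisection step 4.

0.2937

midpoint -3.5: f = -1.875 < 0 → [-3.5, -3]
midpoint -3.25: f = 0.921875 > 0 → [-3.5, -3.25]
midpoint -3.375: f = -0.380859 < 0 → [-3.375, -3.25]
midpoint -3.3125: f = 0.2937 > 0 → [-3.375, -3.3125]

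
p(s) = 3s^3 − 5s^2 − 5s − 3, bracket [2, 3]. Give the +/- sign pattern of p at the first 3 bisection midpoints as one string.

+--

s = 2.5 gives p = 0.125, positive; keep [2, 2.5]
s = 2.25 gives p = -5.390625, negative; keep [2.25, 2.5]
s = 2.375 gives p = -2.888672, negative; keep [2.375, 2.5]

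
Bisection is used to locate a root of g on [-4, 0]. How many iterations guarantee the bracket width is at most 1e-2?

9

Width after n steps is 4/2^n. Need 2^n ≥ 4/1e-2 = 400.
2^8 = 256 < 400 ≤ 2^9 = 512, so n = 9.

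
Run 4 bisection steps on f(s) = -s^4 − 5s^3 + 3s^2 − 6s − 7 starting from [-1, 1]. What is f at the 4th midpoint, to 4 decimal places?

m = 0, f(m) = -7 (−); new bracket [-1, 0]
m = -0.5, f(m) = -2.6875 (−); new bracket [-1, -0.5]
m = -0.75, f(m) = 0.980469 (+); new bracket [-0.75, -0.5]
m = -0.625, f(m) = -1.01 (−); new bracket [-0.75, -0.625]

-1.0100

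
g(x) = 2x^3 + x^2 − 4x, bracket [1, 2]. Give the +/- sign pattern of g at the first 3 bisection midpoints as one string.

g(1.5) = 3 > 0, so the root lies in [1, 1.5]
g(1.25) = 0.46875 > 0, so the root lies in [1, 1.25]
g(1.125) = -0.386719 < 0, so the root lies in [1.125, 1.25]

++-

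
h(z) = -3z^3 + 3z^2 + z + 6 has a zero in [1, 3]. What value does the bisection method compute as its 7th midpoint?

z = 2 gives h = -4, negative; keep [1, 2]
z = 1.5 gives h = 4.125, positive; keep [1.5, 2]
z = 1.75 gives h = 0.859375, positive; keep [1.75, 2]
z = 1.875 gives h = -1.3535, negative; keep [1.75, 1.875]
z = 1.8125 gives h = -0.1951, negative; keep [1.75, 1.8125]
z = 1.78125 gives h = 0.3449, positive; keep [1.78125, 1.8125]
z = 1.796875 gives h = 0.0781, positive; keep [1.796875, 1.8125]

1.796875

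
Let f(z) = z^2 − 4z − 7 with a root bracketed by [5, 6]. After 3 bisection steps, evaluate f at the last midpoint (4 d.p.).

m = 5.5, f(m) = 1.25 (+); new bracket [5, 5.5]
m = 5.25, f(m) = -0.4375 (−); new bracket [5.25, 5.5]
m = 5.375, f(m) = 0.390625 (+); new bracket [5.25, 5.375]

0.3906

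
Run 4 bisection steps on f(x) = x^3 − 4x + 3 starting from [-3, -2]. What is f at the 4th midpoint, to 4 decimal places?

-0.1165

x = -2.5 gives f = -2.625, negative; keep [-2.5, -2]
x = -2.25 gives f = 0.609375, positive; keep [-2.5, -2.25]
x = -2.375 gives f = -0.896484, negative; keep [-2.375, -2.25]
x = -2.3125 gives f = -0.1165, negative; keep [-2.3125, -2.25]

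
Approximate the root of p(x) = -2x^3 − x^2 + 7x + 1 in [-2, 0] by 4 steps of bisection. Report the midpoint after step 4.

-0.125

x = -1 gives p = -5, negative; keep [-1, 0]
x = -0.5 gives p = -2.5, negative; keep [-0.5, 0]
x = -0.25 gives p = -0.78125, negative; keep [-0.25, 0]
x = -0.125 gives p = 0.1133, positive; keep [-0.25, -0.125]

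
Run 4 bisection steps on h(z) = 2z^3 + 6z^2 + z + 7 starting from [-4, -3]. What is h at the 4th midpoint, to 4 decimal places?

midpoint -3.5: h = -8.75 < 0 → [-3.5, -3]
midpoint -3.25: h = -1.53125 < 0 → [-3.25, -3]
midpoint -3.125: h = 1.433594 > 0 → [-3.25, -3.125]
midpoint -3.1875: h = 0.0024 > 0 → [-3.25, -3.1875]

0.0024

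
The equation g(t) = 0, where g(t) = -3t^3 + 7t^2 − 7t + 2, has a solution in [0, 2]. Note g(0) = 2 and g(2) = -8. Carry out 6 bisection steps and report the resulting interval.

[0.4375, 0.46875]

g(1) = -1 < 0, so the root lies in [0, 1]
g(0.5) = -0.125 < 0, so the root lies in [0, 0.5]
g(0.25) = 0.640625 > 0, so the root lies in [0.25, 0.5]
g(0.375) = 0.2012 > 0, so the root lies in [0.375, 0.5]
g(0.4375) = 0.0261 > 0, so the root lies in [0.4375, 0.5]
g(0.46875) = -0.0522 < 0, so the root lies in [0.4375, 0.46875]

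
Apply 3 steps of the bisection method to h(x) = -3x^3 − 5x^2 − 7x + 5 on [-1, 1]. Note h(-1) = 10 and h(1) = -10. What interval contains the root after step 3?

h(0) = 5 > 0, so the root lies in [0, 1]
h(0.5) = -0.125 < 0, so the root lies in [0, 0.5]
h(0.25) = 2.890625 > 0, so the root lies in [0.25, 0.5]

[0.25, 0.5]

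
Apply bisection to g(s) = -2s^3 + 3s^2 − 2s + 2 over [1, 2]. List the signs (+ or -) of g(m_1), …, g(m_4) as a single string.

midpoint 1.5: g = -1 < 0 → [1, 1.5]
midpoint 1.25: g = 0.28125 > 0 → [1.25, 1.5]
midpoint 1.375: g = -0.277344 < 0 → [1.25, 1.375]
midpoint 1.3125: g = 0.021 > 0 → [1.3125, 1.375]

-+-+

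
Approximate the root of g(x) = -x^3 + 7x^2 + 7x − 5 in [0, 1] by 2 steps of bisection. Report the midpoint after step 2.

x = 0.5 gives g = 0.125, positive; keep [0, 0.5]
x = 0.25 gives g = -2.828125, negative; keep [0.25, 0.5]

0.25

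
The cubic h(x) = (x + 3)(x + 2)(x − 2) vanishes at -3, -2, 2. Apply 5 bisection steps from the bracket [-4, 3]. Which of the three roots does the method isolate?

2

m = -0.5, h(m) = -9.375 (−); new bracket [-0.5, 3]
m = 1.25, h(m) = -10.359375 (−); new bracket [1.25, 3]
m = 2.125, h(m) = 2.642578 (+); new bracket [1.25, 2.125]
m = 1.6875, h(m) = -5.4016 (−); new bracket [1.6875, 2.125]
m = 1.90625, h(m) = -1.7967 (−); new bracket [1.90625, 2.125]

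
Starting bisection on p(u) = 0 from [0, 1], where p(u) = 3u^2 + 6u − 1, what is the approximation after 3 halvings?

m = 0.5, p(m) = 2.75 (+); new bracket [0, 0.5]
m = 0.25, p(m) = 0.6875 (+); new bracket [0, 0.25]
m = 0.125, p(m) = -0.203125 (−); new bracket [0.125, 0.25]

0.125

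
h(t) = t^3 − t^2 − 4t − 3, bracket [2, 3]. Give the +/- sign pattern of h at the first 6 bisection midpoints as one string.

--++--

m = 2.5, h(m) = -3.625 (−); new bracket [2.5, 3]
m = 2.75, h(m) = -0.765625 (−); new bracket [2.75, 3]
m = 2.875, h(m) = 0.998047 (+); new bracket [2.75, 2.875]
m = 2.8125, h(m) = 0.0872 (+); new bracket [2.75, 2.8125]
m = 2.78125, h(m) = -0.3464 (−); new bracket [2.78125, 2.8125]
m = 2.796875, h(m) = -0.1314 (−); new bracket [2.796875, 2.8125]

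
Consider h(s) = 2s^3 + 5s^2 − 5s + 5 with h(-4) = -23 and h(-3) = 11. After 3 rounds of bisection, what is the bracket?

[-3.5, -3.375]

h(-3.5) = -2 < 0, so the root lies in [-3.5, -3]
h(-3.25) = 5.40625 > 0, so the root lies in [-3.5, -3.25]
h(-3.375) = 1.941406 > 0, so the root lies in [-3.5, -3.375]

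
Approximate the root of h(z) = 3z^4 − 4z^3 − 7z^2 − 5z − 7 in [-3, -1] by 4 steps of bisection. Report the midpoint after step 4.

-1.125

h(-2) = 55 > 0, so the root lies in [-2, -1]
h(-1.5) = 13.4375 > 0, so the root lies in [-1.5, -1]
h(-1.25) = 3.449219 > 0, so the root lies in [-1.25, -1]
h(-1.125) = 0.2664 > 0, so the root lies in [-1.125, -1]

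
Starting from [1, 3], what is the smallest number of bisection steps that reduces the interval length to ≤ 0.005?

Width after n steps is 2/2^n. Need 2^n ≥ 2/0.005 = 400.
2^8 = 256 < 400 ≤ 2^9 = 512, so n = 9.

9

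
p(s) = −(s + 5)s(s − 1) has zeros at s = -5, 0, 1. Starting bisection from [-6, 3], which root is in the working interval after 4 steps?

m = -1.5, p(m) = -13.125 (−); new bracket [-6, -1.5]
m = -3.75, p(m) = -22.265625 (−); new bracket [-6, -3.75]
m = -4.875, p(m) = -3.580078 (−); new bracket [-6, -4.875]
m = -5.4375, p(m) = 15.3142 (+); new bracket [-5.4375, -4.875]

-5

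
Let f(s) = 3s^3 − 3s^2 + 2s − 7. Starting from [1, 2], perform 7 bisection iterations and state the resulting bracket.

[1.5390625, 1.546875]

s = 1.5 gives f = -0.625, negative; keep [1.5, 2]
s = 1.75 gives f = 3.390625, positive; keep [1.5, 1.75]
s = 1.625 gives f = 1.201172, positive; keep [1.5, 1.625]
s = 1.5625 gives f = 0.2449, positive; keep [1.5, 1.5625]
s = 1.53125 gives f = -0.2006, negative; keep [1.53125, 1.5625]
s = 1.546875 gives f = 0.0195, positive; keep [1.53125, 1.546875]
s = 1.5390625 gives f = -0.0912, negative; keep [1.5390625, 1.546875]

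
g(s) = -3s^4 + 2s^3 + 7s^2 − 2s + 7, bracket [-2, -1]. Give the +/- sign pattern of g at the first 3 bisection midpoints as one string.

m = -1.5, g(m) = 3.8125 (+); new bracket [-2, -1.5]
m = -1.75, g(m) = -6.917969 (−); new bracket [-1.75, -1.5]
m = -1.625, g(m) = -0.766357 (−); new bracket [-1.625, -1.5]

+--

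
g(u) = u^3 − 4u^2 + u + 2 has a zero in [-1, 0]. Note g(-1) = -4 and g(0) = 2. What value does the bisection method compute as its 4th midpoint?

-0.5625

g(-0.5) = 0.375 > 0, so the root lies in [-1, -0.5]
g(-0.75) = -1.421875 < 0, so the root lies in [-0.75, -0.5]
g(-0.625) = -0.431641 < 0, so the root lies in [-0.625, -0.5]
g(-0.5625) = -0.0061 < 0, so the root lies in [-0.5625, -0.5]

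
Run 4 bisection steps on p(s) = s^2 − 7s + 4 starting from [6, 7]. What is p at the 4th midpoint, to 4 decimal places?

-0.3398

p(6.5) = 0.75 > 0, so the root lies in [6, 6.5]
p(6.25) = -0.6875 < 0, so the root lies in [6.25, 6.5]
p(6.375) = 0.015625 > 0, so the root lies in [6.25, 6.375]
p(6.3125) = -0.3398 < 0, so the root lies in [6.3125, 6.375]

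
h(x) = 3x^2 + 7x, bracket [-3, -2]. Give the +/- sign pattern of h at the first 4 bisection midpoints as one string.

+-+-

m = -2.5, h(m) = 1.25 (+); new bracket [-2.5, -2]
m = -2.25, h(m) = -0.5625 (−); new bracket [-2.5, -2.25]
m = -2.375, h(m) = 0.296875 (+); new bracket [-2.375, -2.25]
m = -2.3125, h(m) = -0.1445 (−); new bracket [-2.375, -2.3125]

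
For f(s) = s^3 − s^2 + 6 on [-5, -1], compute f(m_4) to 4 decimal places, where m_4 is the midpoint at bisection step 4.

m = -3, f(m) = -30 (−); new bracket [-3, -1]
m = -2, f(m) = -6 (−); new bracket [-2, -1]
m = -1.5, f(m) = 0.375 (+); new bracket [-2, -1.5]
m = -1.75, f(m) = -2.4219 (−); new bracket [-1.75, -1.5]

-2.4219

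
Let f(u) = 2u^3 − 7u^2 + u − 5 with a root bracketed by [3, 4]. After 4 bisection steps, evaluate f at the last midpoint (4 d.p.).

u = 3.5 gives f = -1.5, negative; keep [3.5, 4]
u = 3.75 gives f = 5.78125, positive; keep [3.5, 3.75]
u = 3.625 gives f = 1.910156, positive; keep [3.5, 3.625]
u = 3.5625 gives f = 0.1489, positive; keep [3.5, 3.5625]

0.1489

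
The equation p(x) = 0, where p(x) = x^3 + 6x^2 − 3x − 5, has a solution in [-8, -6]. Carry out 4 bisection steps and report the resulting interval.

midpoint -7: p = -33 < 0 → [-7, -6]
midpoint -6.5: p = -6.625 < 0 → [-6.5, -6]
midpoint -6.25: p = 3.984375 > 0 → [-6.5, -6.25]
midpoint -6.375: p = -1.1152 < 0 → [-6.375, -6.25]

[-6.375, -6.25]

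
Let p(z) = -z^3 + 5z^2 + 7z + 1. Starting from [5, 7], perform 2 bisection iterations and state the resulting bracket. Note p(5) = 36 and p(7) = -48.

[6, 6.5]

m = 6, p(m) = 7 (+); new bracket [6, 7]
m = 6.5, p(m) = -16.875 (−); new bracket [6, 6.5]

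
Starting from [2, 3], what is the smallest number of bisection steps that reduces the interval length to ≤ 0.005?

Width after n steps is 1/2^n. Need 2^n ≥ 1/0.005 = 200.
2^7 = 128 < 200 ≤ 2^8 = 256, so n = 8.

8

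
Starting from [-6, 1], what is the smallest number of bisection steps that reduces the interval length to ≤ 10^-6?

Width after n steps is 7/2^n. Need 2^n ≥ 7/10^-6 = 7000000.
2^22 = 4194304 < 7000000 ≤ 2^23 = 8388608, so n = 23.

23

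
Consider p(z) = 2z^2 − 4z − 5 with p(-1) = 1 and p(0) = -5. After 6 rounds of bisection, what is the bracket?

[-0.875, -0.859375]

m = -0.5, p(m) = -2.5 (−); new bracket [-1, -0.5]
m = -0.75, p(m) = -0.875 (−); new bracket [-1, -0.75]
m = -0.875, p(m) = 0.03125 (+); new bracket [-0.875, -0.75]
m = -0.8125, p(m) = -0.4297 (−); new bracket [-0.875, -0.8125]
m = -0.84375, p(m) = -0.2012 (−); new bracket [-0.875, -0.84375]
m = -0.859375, p(m) = -0.0854 (−); new bracket [-0.875, -0.859375]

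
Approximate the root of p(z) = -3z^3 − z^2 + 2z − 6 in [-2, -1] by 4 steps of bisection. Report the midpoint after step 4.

-1.5625

midpoint -1.5: p = -1.125 < 0 → [-2, -1.5]
midpoint -1.75: p = 3.515625 > 0 → [-1.75, -1.5]
midpoint -1.625: p = 0.982422 > 0 → [-1.625, -1.5]
midpoint -1.5625: p = -0.1223 < 0 → [-1.625, -1.5625]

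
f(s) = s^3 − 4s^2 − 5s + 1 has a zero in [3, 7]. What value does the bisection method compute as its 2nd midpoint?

f(5) = 1 > 0, so the root lies in [3, 5]
f(4) = -19 < 0, so the root lies in [4, 5]

4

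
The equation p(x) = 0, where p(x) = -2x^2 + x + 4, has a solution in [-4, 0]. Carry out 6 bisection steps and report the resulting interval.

[-1.1875, -1.125]

p(-2) = -6 < 0, so the root lies in [-2, 0]
p(-1) = 1 > 0, so the root lies in [-2, -1]
p(-1.5) = -2 < 0, so the root lies in [-1.5, -1]
p(-1.25) = -0.375 < 0, so the root lies in [-1.25, -1]
p(-1.125) = 0.3438 > 0, so the root lies in [-1.25, -1.125]
p(-1.1875) = -0.0078 < 0, so the root lies in [-1.1875, -1.125]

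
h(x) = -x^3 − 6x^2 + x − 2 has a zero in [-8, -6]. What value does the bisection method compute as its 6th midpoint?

midpoint -7: h = 40 > 0 → [-7, -6]
midpoint -6.5: h = 12.625 > 0 → [-6.5, -6]
midpoint -6.25: h = 1.515625 > 0 → [-6.25, -6]
midpoint -6.125: h = -3.4355 < 0 → [-6.25, -6.125]
midpoint -6.1875: h = -1.009 < 0 → [-6.25, -6.1875]
midpoint -6.21875: h = 0.2409 > 0 → [-6.21875, -6.1875]

-6.21875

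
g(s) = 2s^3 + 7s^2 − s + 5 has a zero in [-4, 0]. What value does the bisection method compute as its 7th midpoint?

-3.78125

midpoint -2: g = 19 > 0 → [-4, -2]
midpoint -3: g = 17 > 0 → [-4, -3]
midpoint -3.5: g = 8.5 > 0 → [-4, -3.5]
midpoint -3.75: g = 1.7188 > 0 → [-4, -3.75]
midpoint -3.875: g = -2.3867 < 0 → [-3.875, -3.75]
midpoint -3.8125: g = -0.272 < 0 → [-3.8125, -3.75]
midpoint -3.78125: g = 0.7387 > 0 → [-3.8125, -3.78125]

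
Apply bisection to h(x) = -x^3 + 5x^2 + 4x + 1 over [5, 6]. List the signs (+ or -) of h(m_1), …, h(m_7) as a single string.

m = 5.5, h(m) = 7.875 (+); new bracket [5.5, 6]
m = 5.75, h(m) = -0.796875 (−); new bracket [5.5, 5.75]
m = 5.625, h(m) = 3.724609 (+); new bracket [5.625, 5.75]
m = 5.6875, h(m) = 1.511 (+); new bracket [5.6875, 5.75]
m = 5.71875, h(m) = 0.3689 (+); new bracket [5.71875, 5.75]
m = 5.734375, h(m) = -0.211 (−); new bracket [5.71875, 5.734375]
m = 5.7265625, h(m) = 0.0797 (+); new bracket [5.7265625, 5.734375]

+-+++-+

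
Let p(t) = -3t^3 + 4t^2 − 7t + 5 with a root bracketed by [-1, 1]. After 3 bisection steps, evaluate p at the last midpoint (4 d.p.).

0.7344

p(0) = 5 > 0, so the root lies in [0, 1]
p(0.5) = 2.125 > 0, so the root lies in [0.5, 1]
p(0.75) = 0.734375 > 0, so the root lies in [0.75, 1]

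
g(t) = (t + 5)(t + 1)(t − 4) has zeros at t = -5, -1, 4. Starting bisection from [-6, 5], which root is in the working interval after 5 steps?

4

t = -0.5 gives g = -10.125, negative; keep [-0.5, 5]
t = 2.25 gives g = -41.234375, negative; keep [2.25, 5]
t = 3.625 gives g = -14.958984, negative; keep [3.625, 5]
t = 4.3125 gives g = 15.4602, positive; keep [3.625, 4.3125]
t = 3.96875 gives g = -1.3926, negative; keep [3.96875, 4.3125]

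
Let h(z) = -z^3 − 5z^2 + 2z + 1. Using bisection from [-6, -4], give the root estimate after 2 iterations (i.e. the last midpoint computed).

-5.5

h(-5) = -9 < 0, so the root lies in [-6, -5]
h(-5.5) = 5.125 > 0, so the root lies in [-5.5, -5]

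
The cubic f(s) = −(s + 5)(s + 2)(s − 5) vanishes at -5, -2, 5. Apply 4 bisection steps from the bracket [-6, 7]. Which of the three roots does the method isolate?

5

f(0.5) = 61.875 > 0, so the root lies in [0.5, 7]
f(3.75) = 62.890625 > 0, so the root lies in [3.75, 7]
f(5.375) = -28.693359 < 0, so the root lies in [3.75, 5.375]
f(4.5625) = 27.4548 > 0, so the root lies in [4.5625, 5.375]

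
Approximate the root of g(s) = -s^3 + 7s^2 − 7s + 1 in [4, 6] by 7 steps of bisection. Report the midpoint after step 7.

g(5) = 16 > 0, so the root lies in [5, 6]
g(5.5) = 7.875 > 0, so the root lies in [5.5, 6]
g(5.75) = 2.078125 > 0, so the root lies in [5.75, 6]
g(5.875) = -1.2949 < 0, so the root lies in [5.75, 5.875]
g(5.8125) = 0.4324 > 0, so the root lies in [5.8125, 5.875]
g(5.84375) = -0.421 < 0, so the root lies in [5.8125, 5.84375]
g(5.828125) = 0.0083 > 0, so the root lies in [5.828125, 5.84375]

5.828125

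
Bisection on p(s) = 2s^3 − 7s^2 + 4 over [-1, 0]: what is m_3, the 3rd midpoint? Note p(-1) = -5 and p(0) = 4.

m = -0.5, p(m) = 2 (+); new bracket [-1, -0.5]
m = -0.75, p(m) = -0.78125 (−); new bracket [-0.75, -0.5]
m = -0.625, p(m) = 0.777344 (+); new bracket [-0.75, -0.625]

-0.625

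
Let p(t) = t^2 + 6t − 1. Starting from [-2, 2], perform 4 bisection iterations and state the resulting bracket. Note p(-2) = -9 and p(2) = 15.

[0, 0.25]

midpoint 0: p = -1 < 0 → [0, 2]
midpoint 1: p = 6 > 0 → [0, 1]
midpoint 0.5: p = 2.25 > 0 → [0, 0.5]
midpoint 0.25: p = 0.5625 > 0 → [0, 0.25]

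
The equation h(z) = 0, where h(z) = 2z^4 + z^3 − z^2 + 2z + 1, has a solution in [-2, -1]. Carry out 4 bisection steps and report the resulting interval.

h(-1.5) = 2.5 > 0, so the root lies in [-1.5, -1]
h(-1.25) = -0.132812 < 0, so the root lies in [-1.5, -1.25]
h(-1.375) = 0.908691 > 0, so the root lies in [-1.375, -1.25]
h(-1.3125) = 0.3264 > 0, so the root lies in [-1.3125, -1.25]

[-1.3125, -1.25]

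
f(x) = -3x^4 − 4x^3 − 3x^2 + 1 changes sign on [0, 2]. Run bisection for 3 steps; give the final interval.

x = 1 gives f = -9, negative; keep [0, 1]
x = 0.5 gives f = -0.4375, negative; keep [0, 0.5]
x = 0.25 gives f = 0.738281, positive; keep [0.25, 0.5]

[0.25, 0.5]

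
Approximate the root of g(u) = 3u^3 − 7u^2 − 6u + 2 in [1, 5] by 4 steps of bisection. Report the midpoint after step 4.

u = 3 gives g = 2, positive; keep [1, 3]
u = 2 gives g = -14, negative; keep [2, 3]
u = 2.5 gives g = -9.875, negative; keep [2.5, 3]
u = 2.75 gives g = -5.0469, negative; keep [2.75, 3]

2.75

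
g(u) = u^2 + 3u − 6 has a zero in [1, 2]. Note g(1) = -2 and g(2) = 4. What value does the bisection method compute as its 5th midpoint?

1.34375

u = 1.5 gives g = 0.75, positive; keep [1, 1.5]
u = 1.25 gives g = -0.6875, negative; keep [1.25, 1.5]
u = 1.375 gives g = 0.015625, positive; keep [1.25, 1.375]
u = 1.3125 gives g = -0.3398, negative; keep [1.3125, 1.375]
u = 1.34375 gives g = -0.1631, negative; keep [1.34375, 1.375]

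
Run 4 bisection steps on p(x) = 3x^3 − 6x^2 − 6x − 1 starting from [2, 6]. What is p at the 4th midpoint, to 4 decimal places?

-0.4844

p(4) = 71 > 0, so the root lies in [2, 4]
p(3) = 8 > 0, so the root lies in [2, 3]
p(2.5) = -6.625 < 0, so the root lies in [2.5, 3]
p(2.75) = -0.4844 < 0, so the root lies in [2.75, 3]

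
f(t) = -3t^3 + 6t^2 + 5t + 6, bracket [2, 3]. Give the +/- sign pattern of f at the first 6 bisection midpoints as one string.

++-+-+

t = 2.5 gives f = 9.125, positive; keep [2.5, 3]
t = 2.75 gives f = 2.734375, positive; keep [2.75, 3]
t = 2.875 gives f = -1.322266, negative; keep [2.75, 2.875]
t = 2.8125 gives f = 0.7815, positive; keep [2.8125, 2.875]
t = 2.84375 gives f = -0.2513, negative; keep [2.8125, 2.84375]
t = 2.828125 gives f = 0.2699, positive; keep [2.828125, 2.84375]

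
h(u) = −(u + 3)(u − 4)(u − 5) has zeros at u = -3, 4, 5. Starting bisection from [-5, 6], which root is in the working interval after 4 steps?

h(0.5) = -55.125 < 0, so the root lies in [-5, 0.5]
h(-2.25) = -33.984375 < 0, so the root lies in [-5, -2.25]
h(-3.625) = 41.103516 > 0, so the root lies in [-3.625, -2.25]
h(-2.9375) = -3.4417 < 0, so the root lies in [-3.625, -2.9375]

-3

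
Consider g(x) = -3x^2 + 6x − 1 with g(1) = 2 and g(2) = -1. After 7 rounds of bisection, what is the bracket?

[1.8125, 1.8203125]

g(1.5) = 1.25 > 0, so the root lies in [1.5, 2]
g(1.75) = 0.3125 > 0, so the root lies in [1.75, 2]
g(1.875) = -0.296875 < 0, so the root lies in [1.75, 1.875]
g(1.8125) = 0.0195 > 0, so the root lies in [1.8125, 1.875]
g(1.84375) = -0.1357 < 0, so the root lies in [1.8125, 1.84375]
g(1.828125) = -0.0574 < 0, so the root lies in [1.8125, 1.828125]
g(1.8203125) = -0.0187 < 0, so the root lies in [1.8125, 1.8203125]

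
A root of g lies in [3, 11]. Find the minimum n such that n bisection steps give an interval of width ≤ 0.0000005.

Width after n steps is 8/2^n. Need 2^n ≥ 8/0.0000005 = 16000000.
2^23 = 8388608 < 16000000 ≤ 2^24 = 16777216, so n = 24.

24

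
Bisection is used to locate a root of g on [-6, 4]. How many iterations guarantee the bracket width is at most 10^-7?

27

Width after n steps is 10/2^n. Need 2^n ≥ 10/10^-7 = 100000000.
2^26 = 67108864 < 100000000 ≤ 2^27 = 134217728, so n = 27.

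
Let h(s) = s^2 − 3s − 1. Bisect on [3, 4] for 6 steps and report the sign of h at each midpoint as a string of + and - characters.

midpoint 3.5: h = 0.75 > 0 → [3, 3.5]
midpoint 3.25: h = -0.1875 < 0 → [3.25, 3.5]
midpoint 3.375: h = 0.265625 > 0 → [3.25, 3.375]
midpoint 3.3125: h = 0.0352 > 0 → [3.25, 3.3125]
midpoint 3.28125: h = -0.0771 < 0 → [3.28125, 3.3125]
midpoint 3.296875: h = -0.0212 < 0 → [3.296875, 3.3125]

+-++--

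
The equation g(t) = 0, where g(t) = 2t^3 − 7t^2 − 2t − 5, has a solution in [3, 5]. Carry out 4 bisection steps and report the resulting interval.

midpoint 4: g = 3 > 0 → [3, 4]
midpoint 3.5: g = -12 < 0 → [3.5, 4]
midpoint 3.75: g = -5.46875 < 0 → [3.75, 4]
midpoint 3.875: g = -1.4883 < 0 → [3.875, 4]

[3.875, 4]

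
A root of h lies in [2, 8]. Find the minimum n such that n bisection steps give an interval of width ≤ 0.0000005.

24

Width after n steps is 6/2^n. Need 2^n ≥ 6/0.0000005 = 12000000.
2^23 = 8388608 < 12000000 ≤ 2^24 = 16777216, so n = 24.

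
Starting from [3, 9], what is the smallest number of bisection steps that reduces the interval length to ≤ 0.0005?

14

Width after n steps is 6/2^n. Need 2^n ≥ 6/0.0005 = 12000.
2^13 = 8192 < 12000 ≤ 2^14 = 16384, so n = 14.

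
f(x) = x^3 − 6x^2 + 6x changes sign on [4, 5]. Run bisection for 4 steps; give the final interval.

[4.6875, 4.75]

x = 4.5 gives f = -3.375, negative; keep [4.5, 5]
x = 4.75 gives f = 0.296875, positive; keep [4.5, 4.75]
x = 4.625 gives f = -1.662109, negative; keep [4.625, 4.75]
x = 4.6875 gives f = -0.7141, negative; keep [4.6875, 4.75]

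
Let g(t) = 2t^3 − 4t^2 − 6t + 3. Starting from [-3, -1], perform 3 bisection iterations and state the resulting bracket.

[-1.5, -1.25]

g(-2) = -17 < 0, so the root lies in [-2, -1]
g(-1.5) = -3.75 < 0, so the root lies in [-1.5, -1]
g(-1.25) = 0.34375 > 0, so the root lies in [-1.5, -1.25]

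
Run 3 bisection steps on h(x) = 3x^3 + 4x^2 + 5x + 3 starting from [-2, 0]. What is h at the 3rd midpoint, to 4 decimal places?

0.2344

h(-1) = -1 < 0, so the root lies in [-1, 0]
h(-0.5) = 1.125 > 0, so the root lies in [-1, -0.5]
h(-0.75) = 0.234375 > 0, so the root lies in [-1, -0.75]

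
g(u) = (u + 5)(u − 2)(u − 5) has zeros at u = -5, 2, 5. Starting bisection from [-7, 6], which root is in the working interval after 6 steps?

m = -0.5, g(m) = 61.875 (+); new bracket [-7, -0.5]
m = -3.75, g(m) = 62.890625 (+); new bracket [-7, -3.75]
m = -5.375, g(m) = -28.693359 (−); new bracket [-5.375, -3.75]
m = -4.5625, g(m) = 27.4548 (+); new bracket [-5.375, -4.5625]
m = -4.96875, g(m) = 2.1709 (+); new bracket [-5.375, -4.96875]
m = -5.171875, g(m) = -12.5385 (−); new bracket [-5.171875, -4.96875]

-5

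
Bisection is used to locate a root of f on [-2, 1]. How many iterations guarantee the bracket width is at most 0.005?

Width after n steps is 3/2^n. Need 2^n ≥ 3/0.005 = 600.
2^9 = 512 < 600 ≤ 2^10 = 1024, so n = 10.

10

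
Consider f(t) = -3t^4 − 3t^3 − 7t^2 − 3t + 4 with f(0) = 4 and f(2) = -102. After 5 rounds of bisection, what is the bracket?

[0.5, 0.5625]

t = 1 gives f = -12, negative; keep [0, 1]
t = 0.5 gives f = 0.1875, positive; keep [0.5, 1]
t = 0.75 gives f = -4.402344, negative; keep [0.5, 0.75]
t = 0.625 gives f = -1.7996, negative; keep [0.5, 0.625]
t = 0.5625 gives f = -0.7366, negative; keep [0.5, 0.5625]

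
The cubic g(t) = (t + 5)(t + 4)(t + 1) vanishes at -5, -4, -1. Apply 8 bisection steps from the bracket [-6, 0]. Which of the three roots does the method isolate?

g(-3) = -4 < 0, so the root lies in [-3, 0]
g(-1.5) = -4.375 < 0, so the root lies in [-1.5, 0]
g(-0.75) = 3.453125 > 0, so the root lies in [-1.5, -0.75]
g(-1.125) = -1.3926 < 0, so the root lies in [-1.125, -0.75]
g(-0.9375) = 0.7776 > 0, so the root lies in [-1.125, -0.9375]
g(-1.03125) = -0.3682 < 0, so the root lies in [-1.03125, -0.9375]
g(-0.984375) = 0.1892 > 0, so the root lies in [-1.03125, -0.984375]
g(-1.0078125) = -0.0933 < 0, so the root lies in [-1.0078125, -0.984375]

-1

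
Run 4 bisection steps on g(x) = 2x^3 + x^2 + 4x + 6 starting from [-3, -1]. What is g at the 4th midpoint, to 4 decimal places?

x = -2 gives g = -14, negative; keep [-2, -1]
x = -1.5 gives g = -4.5, negative; keep [-1.5, -1]
x = -1.25 gives g = -1.34375, negative; keep [-1.25, -1]
x = -1.125 gives g = -0.082, negative; keep [-1.125, -1]

-0.0820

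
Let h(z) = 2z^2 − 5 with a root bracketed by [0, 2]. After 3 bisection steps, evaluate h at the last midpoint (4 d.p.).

z = 1 gives h = -3, negative; keep [1, 2]
z = 1.5 gives h = -0.5, negative; keep [1.5, 2]
z = 1.75 gives h = 1.125, positive; keep [1.5, 1.75]

1.1250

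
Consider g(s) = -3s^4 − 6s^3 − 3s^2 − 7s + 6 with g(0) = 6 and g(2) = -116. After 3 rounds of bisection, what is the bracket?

[0.5, 0.75]

midpoint 1: g = -13 < 0 → [0, 1]
midpoint 0.5: g = 0.8125 > 0 → [0.5, 1]
midpoint 0.75: g = -4.417969 < 0 → [0.5, 0.75]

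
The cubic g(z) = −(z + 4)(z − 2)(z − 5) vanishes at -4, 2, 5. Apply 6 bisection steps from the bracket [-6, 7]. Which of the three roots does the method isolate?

m = 0.5, g(m) = -30.375 (−); new bracket [-6, 0.5]
m = -2.75, g(m) = -46.015625 (−); new bracket [-6, -2.75]
m = -4.375, g(m) = 22.412109 (+); new bracket [-4.375, -2.75]
m = -3.5625, g(m) = -20.8376 (−); new bracket [-4.375, -3.5625]
m = -3.96875, g(m) = -1.6729 (−); new bracket [-4.375, -3.96875]
m = -4.171875, g(m) = 9.7294 (+); new bracket [-4.171875, -3.96875]

-4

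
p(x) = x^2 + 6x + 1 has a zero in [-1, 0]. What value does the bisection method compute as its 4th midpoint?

-0.1875

x = -0.5 gives p = -1.75, negative; keep [-0.5, 0]
x = -0.25 gives p = -0.4375, negative; keep [-0.25, 0]
x = -0.125 gives p = 0.265625, positive; keep [-0.25, -0.125]
x = -0.1875 gives p = -0.0898, negative; keep [-0.1875, -0.125]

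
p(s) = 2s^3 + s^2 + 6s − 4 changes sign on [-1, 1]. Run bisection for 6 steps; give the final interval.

[0.53125, 0.5625]

p(0) = -4 < 0, so the root lies in [0, 1]
p(0.5) = -0.5 < 0, so the root lies in [0.5, 1]
p(0.75) = 1.90625 > 0, so the root lies in [0.5, 0.75]
p(0.625) = 0.6289 > 0, so the root lies in [0.5, 0.625]
p(0.5625) = 0.0474 > 0, so the root lies in [0.5, 0.5625]
p(0.53125) = -0.2304 < 0, so the root lies in [0.53125, 0.5625]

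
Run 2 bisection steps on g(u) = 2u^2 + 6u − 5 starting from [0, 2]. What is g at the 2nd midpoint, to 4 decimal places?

u = 1 gives g = 3, positive; keep [0, 1]
u = 0.5 gives g = -1.5, negative; keep [0.5, 1]

-1.5000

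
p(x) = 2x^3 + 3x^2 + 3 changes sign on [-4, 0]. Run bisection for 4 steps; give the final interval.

x = -2 gives p = -1, negative; keep [-2, 0]
x = -1 gives p = 4, positive; keep [-2, -1]
x = -1.5 gives p = 3, positive; keep [-2, -1.5]
x = -1.75 gives p = 1.4688, positive; keep [-2, -1.75]

[-2, -1.75]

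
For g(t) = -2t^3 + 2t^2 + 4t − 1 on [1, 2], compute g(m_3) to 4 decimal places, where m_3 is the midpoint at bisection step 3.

0.3477

midpoint 1.5: g = 2.75 > 0 → [1.5, 2]
midpoint 1.75: g = 1.40625 > 0 → [1.75, 2]
midpoint 1.875: g = 0.347656 > 0 → [1.875, 2]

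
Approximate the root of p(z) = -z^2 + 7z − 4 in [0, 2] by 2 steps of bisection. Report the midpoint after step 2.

midpoint 1: p = 2 > 0 → [0, 1]
midpoint 0.5: p = -0.75 < 0 → [0.5, 1]

0.5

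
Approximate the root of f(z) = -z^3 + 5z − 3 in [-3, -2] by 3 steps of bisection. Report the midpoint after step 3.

-2.375

z = -2.5 gives f = 0.125, positive; keep [-2.5, -2]
z = -2.25 gives f = -2.859375, negative; keep [-2.5, -2.25]
z = -2.375 gives f = -1.478516, negative; keep [-2.5, -2.375]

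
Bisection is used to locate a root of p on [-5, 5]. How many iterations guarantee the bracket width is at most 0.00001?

20

Width after n steps is 10/2^n. Need 2^n ≥ 10/0.00001 = 1000000.
2^19 = 524288 < 1000000 ≤ 2^20 = 1048576, so n = 20.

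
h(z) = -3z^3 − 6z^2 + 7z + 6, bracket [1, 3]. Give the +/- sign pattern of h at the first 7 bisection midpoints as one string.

midpoint 2: h = -28 < 0 → [1, 2]
midpoint 1.5: h = -7.125 < 0 → [1, 1.5]
midpoint 1.25: h = -0.484375 < 0 → [1, 1.25]
midpoint 1.125: h = 2.0098 > 0 → [1.125, 1.25]
midpoint 1.1875: h = 0.8279 > 0 → [1.1875, 1.25]
midpoint 1.21875: h = 0.1883 > 0 → [1.21875, 1.25]
midpoint 1.234375: h = -0.1438 < 0 → [1.21875, 1.234375]

---+++-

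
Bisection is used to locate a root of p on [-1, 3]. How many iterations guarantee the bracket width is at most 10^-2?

9

Width after n steps is 4/2^n. Need 2^n ≥ 4/10^-2 = 400.
2^8 = 256 < 400 ≤ 2^9 = 512, so n = 9.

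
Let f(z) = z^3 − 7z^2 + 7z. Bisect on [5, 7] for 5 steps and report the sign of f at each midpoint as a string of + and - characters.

+--++

m = 6, f(m) = 6 (+); new bracket [5, 6]
m = 5.5, f(m) = -6.875 (−); new bracket [5.5, 6]
m = 5.75, f(m) = -1.078125 (−); new bracket [5.75, 6]
m = 5.875, f(m) = 2.2949 (+); new bracket [5.75, 5.875]
m = 5.8125, f(m) = 0.5676 (+); new bracket [5.75, 5.8125]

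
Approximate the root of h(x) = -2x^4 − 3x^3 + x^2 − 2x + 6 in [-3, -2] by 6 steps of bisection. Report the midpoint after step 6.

m = -2.5, h(m) = -14 (−); new bracket [-2.5, -2]
m = -2.25, h(m) = -1.523438 (−); new bracket [-2.25, -2]
m = -2.125, h(m) = 2.770996 (+); new bracket [-2.25, -2.125]
m = -2.1875, h(m) = 0.7673 (+); new bracket [-2.25, -2.1875]
m = -2.21875, h(m) = -0.3409 (−); new bracket [-2.21875, -2.1875]
m = -2.203125, h(m) = 0.2224 (+); new bracket [-2.21875, -2.203125]

-2.203125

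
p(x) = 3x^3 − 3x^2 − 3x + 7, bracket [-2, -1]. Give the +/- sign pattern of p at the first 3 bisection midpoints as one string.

midpoint -1.5: p = -5.375 < 0 → [-1.5, -1]
midpoint -1.25: p = 0.203125 > 0 → [-1.5, -1.25]
midpoint -1.375: p = -2.345703 < 0 → [-1.375, -1.25]

-+-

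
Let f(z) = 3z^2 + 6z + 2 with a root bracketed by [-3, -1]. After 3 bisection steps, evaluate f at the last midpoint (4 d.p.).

0.6875

m = -2, f(m) = 2 (+); new bracket [-2, -1]
m = -1.5, f(m) = -0.25 (−); new bracket [-2, -1.5]
m = -1.75, f(m) = 0.6875 (+); new bracket [-1.75, -1.5]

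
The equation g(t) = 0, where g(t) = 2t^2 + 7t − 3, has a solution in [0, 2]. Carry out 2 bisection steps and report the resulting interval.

m = 1, g(m) = 6 (+); new bracket [0, 1]
m = 0.5, g(m) = 1 (+); new bracket [0, 0.5]

[0, 0.5]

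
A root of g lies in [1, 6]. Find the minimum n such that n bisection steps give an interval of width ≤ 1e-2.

9

Width after n steps is 5/2^n. Need 2^n ≥ 5/1e-2 = 500.
2^8 = 256 < 500 ≤ 2^9 = 512, so n = 9.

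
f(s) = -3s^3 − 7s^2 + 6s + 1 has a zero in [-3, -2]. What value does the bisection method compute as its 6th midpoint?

-2.984375

midpoint -2.5: f = -10.875 < 0 → [-3, -2.5]
midpoint -2.75: f = -6.046875 < 0 → [-3, -2.75]
midpoint -2.875: f = -2.818359 < 0 → [-3, -2.875]
midpoint -2.9375: f = -0.9851 < 0 → [-3, -2.9375]
midpoint -2.96875: f = -0.0118 < 0 → [-3, -2.96875]
midpoint -2.984375: f = 0.4892 > 0 → [-2.984375, -2.96875]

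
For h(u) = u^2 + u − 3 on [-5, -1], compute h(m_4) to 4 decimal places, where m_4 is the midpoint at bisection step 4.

h(-3) = 3 > 0, so the root lies in [-3, -1]
h(-2) = -1 < 0, so the root lies in [-3, -2]
h(-2.5) = 0.75 > 0, so the root lies in [-2.5, -2]
h(-2.25) = -0.1875 < 0, so the root lies in [-2.5, -2.25]

-0.1875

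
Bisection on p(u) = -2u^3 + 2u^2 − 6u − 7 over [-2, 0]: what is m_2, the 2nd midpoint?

u = -1 gives p = 3, positive; keep [-1, 0]
u = -0.5 gives p = -3.25, negative; keep [-1, -0.5]

-0.5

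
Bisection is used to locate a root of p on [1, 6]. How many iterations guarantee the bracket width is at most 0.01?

Width after n steps is 5/2^n. Need 2^n ≥ 5/0.01 = 500.
2^8 = 256 < 500 ≤ 2^9 = 512, so n = 9.

9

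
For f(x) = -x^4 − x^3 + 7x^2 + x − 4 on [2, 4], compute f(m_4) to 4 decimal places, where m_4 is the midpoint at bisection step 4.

-0.2522

midpoint 3: f = -46 < 0 → [2, 3]
midpoint 2.5: f = -12.4375 < 0 → [2, 2.5]
midpoint 2.25: f = -3.332031 < 0 → [2, 2.25]
midpoint 2.125: f = -0.2522 < 0 → [2, 2.125]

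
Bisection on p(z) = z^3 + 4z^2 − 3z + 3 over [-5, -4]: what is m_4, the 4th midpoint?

z = -4.5 gives p = 6.375, positive; keep [-5, -4.5]
z = -4.75 gives p = 0.328125, positive; keep [-5, -4.75]
z = -4.875 gives p = -3.169922, negative; keep [-4.875, -4.75]
z = -4.8125 gives p = -1.3801, negative; keep [-4.8125, -4.75]

-4.8125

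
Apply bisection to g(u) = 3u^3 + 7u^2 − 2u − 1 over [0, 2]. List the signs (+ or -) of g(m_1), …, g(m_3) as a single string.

++-

m = 1, g(m) = 7 (+); new bracket [0, 1]
m = 0.5, g(m) = 0.125 (+); new bracket [0, 0.5]
m = 0.25, g(m) = -1.015625 (−); new bracket [0.25, 0.5]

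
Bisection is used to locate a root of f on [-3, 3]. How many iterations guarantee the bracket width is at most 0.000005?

21

Width after n steps is 6/2^n. Need 2^n ≥ 6/0.000005 = 1200000.
2^20 = 1048576 < 1200000 ≤ 2^21 = 2097152, so n = 21.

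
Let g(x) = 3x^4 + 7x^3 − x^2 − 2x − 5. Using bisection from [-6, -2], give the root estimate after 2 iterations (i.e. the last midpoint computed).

-3

g(-4) = 307 > 0, so the root lies in [-4, -2]
g(-3) = 46 > 0, so the root lies in [-3, -2]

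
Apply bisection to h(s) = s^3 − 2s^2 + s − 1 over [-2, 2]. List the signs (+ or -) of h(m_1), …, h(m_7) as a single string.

s = 0 gives h = -1, negative; keep [0, 2]
s = 1 gives h = -1, negative; keep [1, 2]
s = 1.5 gives h = -0.625, negative; keep [1.5, 2]
s = 1.75 gives h = -0.0156, negative; keep [1.75, 2]
s = 1.875 gives h = 0.4355, positive; keep [1.75, 1.875]
s = 1.8125 gives h = 0.1965, positive; keep [1.75, 1.8125]
s = 1.78125 gives h = 0.0872, positive; keep [1.75, 1.78125]

----+++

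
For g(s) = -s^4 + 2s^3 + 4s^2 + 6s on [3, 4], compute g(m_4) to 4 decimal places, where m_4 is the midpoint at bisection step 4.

1.4951

midpoint 3.5: g = 5.6875 > 0 → [3.5, 4]
midpoint 3.75: g = -13.535156 < 0 → [3.5, 3.75]
midpoint 3.625: g = -3.093994 < 0 → [3.5, 3.625]
midpoint 3.5625: g = 1.4951 > 0 → [3.5625, 3.625]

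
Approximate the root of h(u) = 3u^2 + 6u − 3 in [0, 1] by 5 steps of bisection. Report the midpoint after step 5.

m = 0.5, h(m) = 0.75 (+); new bracket [0, 0.5]
m = 0.25, h(m) = -1.3125 (−); new bracket [0.25, 0.5]
m = 0.375, h(m) = -0.328125 (−); new bracket [0.375, 0.5]
m = 0.4375, h(m) = 0.1992 (+); new bracket [0.375, 0.4375]
m = 0.40625, h(m) = -0.0674 (−); new bracket [0.40625, 0.4375]

0.40625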